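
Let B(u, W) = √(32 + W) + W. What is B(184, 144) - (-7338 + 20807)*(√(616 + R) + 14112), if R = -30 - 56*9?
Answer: -190074384 - 13469*√82 + 4*√11 ≈ -1.9020e+8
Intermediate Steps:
R = -534 (R = -30 - 504 = -534)
B(u, W) = W + √(32 + W)
B(184, 144) - (-7338 + 20807)*(√(616 + R) + 14112) = (144 + √(32 + 144)) - (-7338 + 20807)*(√(616 - 534) + 14112) = (144 + √176) - 13469*(√82 + 14112) = (144 + 4*√11) - 13469*(14112 + √82) = (144 + 4*√11) - (190074528 + 13469*√82) = (144 + 4*√11) + (-190074528 - 13469*√82) = -190074384 - 13469*√82 + 4*√11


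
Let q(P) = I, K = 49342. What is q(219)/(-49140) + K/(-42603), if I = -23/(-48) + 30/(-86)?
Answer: -1668173945509/1440335856960 ≈ -1.1582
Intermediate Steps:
I = 269/2064 (I = -23*(-1/48) + 30*(-1/86) = 23/48 - 15/43 = 269/2064 ≈ 0.13033)
q(P) = 269/2064
q(219)/(-49140) + K/(-42603) = (269/2064)/(-49140) + 49342/(-42603) = (269/2064)*(-1/49140) + 49342*(-1/42603) = -269/101424960 - 49342/42603 = -1668173945509/1440335856960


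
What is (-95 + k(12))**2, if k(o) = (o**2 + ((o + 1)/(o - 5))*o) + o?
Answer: 339889/49 ≈ 6936.5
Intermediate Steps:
k(o) = o + o**2 + o*(1 + o)/(-5 + o) (k(o) = (o**2 + ((1 + o)/(-5 + o))*o) + o = (o**2 + o*(1 + o)/(-5 + o)) + o = o + o**2 + o*(1 + o)/(-5 + o))
(-95 + k(12))**2 = (-95 + 12*(-4 + 12**2 - 3*12)/(-5 + 12))**2 = (-95 + 12*(-4 + 144 - 36)/7)**2 = (-95 + 12*(1/7)*104)**2 = (-95 + 1248/7)**2 = (583/7)**2 = 339889/49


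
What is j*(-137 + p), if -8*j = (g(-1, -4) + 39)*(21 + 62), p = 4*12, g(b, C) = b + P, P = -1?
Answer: 273319/8 ≈ 34165.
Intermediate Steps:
g(b, C) = -1 + b (g(b, C) = b - 1 = -1 + b)
p = 48
j = -3071/8 (j = -((-1 - 1) + 39)*(21 + 62)/8 = -(-2 + 39)*83/8 = -37*83/8 = -1/8*3071 = -3071/8 ≈ -383.88)
j*(-137 + p) = -3071*(-137 + 48)/8 = -3071/8*(-89) = 273319/8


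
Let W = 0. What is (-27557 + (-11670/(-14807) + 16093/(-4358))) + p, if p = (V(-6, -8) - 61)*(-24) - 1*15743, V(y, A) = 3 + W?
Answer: -2704464823839/64528906 ≈ -41911.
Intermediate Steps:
V(y, A) = 3 (V(y, A) = 3 + 0 = 3)
p = -14351 (p = (3 - 61)*(-24) - 1*15743 = -58*(-24) - 15743 = 1392 - 15743 = -14351)
(-27557 + (-11670/(-14807) + 16093/(-4358))) + p = (-27557 + (-11670/(-14807) + 16093/(-4358))) - 14351 = (-27557 + (-11670*(-1/14807) + 16093*(-1/4358))) - 14351 = (-27557 + (11670/14807 - 16093/4358)) - 14351 = (-27557 - 187431191/64528906) - 14351 = -1778410493833/64528906 - 14351 = -2704464823839/64528906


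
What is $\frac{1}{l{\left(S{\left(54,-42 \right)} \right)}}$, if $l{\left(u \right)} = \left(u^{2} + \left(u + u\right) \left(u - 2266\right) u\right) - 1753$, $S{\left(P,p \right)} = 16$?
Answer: $- \frac{1}{1153497} \approx -8.6693 \cdot 10^{-7}$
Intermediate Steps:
$l{\left(u \right)} = -1753 + u^{2} + 2 u^{2} \left(-2266 + u\right)$ ($l{\left(u \right)} = \left(u^{2} + 2 u \left(-2266 + u\right) u\right) - 1753 = \left(u^{2} + 2 u^{2} \left(-2266 + u\right)\right) - 1753 = -1753 + u^{2} + 2 u^{2} \left(-2266 + u\right)$)
$\frac{1}{l{\left(S{\left(54,-42 \right)} \right)}} = \frac{1}{-1753 - 4531 \cdot 16^{2} + 2 \cdot 16^{3}} = \frac{1}{-1753 - 1159936 + 2 \cdot 4096} = \frac{1}{-1753 - 1159936 + 8192} = \frac{1}{-1153497} = - \frac{1}{1153497}$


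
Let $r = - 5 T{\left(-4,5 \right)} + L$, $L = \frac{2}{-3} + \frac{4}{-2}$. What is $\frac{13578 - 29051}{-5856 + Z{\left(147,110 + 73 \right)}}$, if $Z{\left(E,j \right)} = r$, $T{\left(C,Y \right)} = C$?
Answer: $\frac{46419}{17516} \approx 2.6501$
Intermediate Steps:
$L = - \frac{8}{3}$ ($L = 2 \left(- \frac{1}{3}\right) + 4 \left(- \frac{1}{2}\right) = - \frac{2}{3} - 2 = - \frac{8}{3} \approx -2.6667$)
$r = \frac{52}{3}$ ($r = \left(-5\right) \left(-4\right) - \frac{8}{3} = 20 - \frac{8}{3} = \frac{52}{3} \approx 17.333$)
$Z{\left(E,j \right)} = \frac{52}{3}$
$\frac{13578 - 29051}{-5856 + Z{\left(147,110 + 73 \right)}} = \frac{13578 - 29051}{-5856 + \frac{52}{3}} = - \frac{15473}{- \frac{17516}{3}} = \left(-15473\right) \left(- \frac{3}{17516}\right) = \frac{46419}{17516}$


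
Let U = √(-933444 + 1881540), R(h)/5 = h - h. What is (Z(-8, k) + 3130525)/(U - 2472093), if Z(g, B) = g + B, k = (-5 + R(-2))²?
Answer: -859887884934/679026983617 - 8348112*√1646/679026983617 ≈ -1.2669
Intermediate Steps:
R(h) = 0 (R(h) = 5*(h - h) = 5*0 = 0)
k = 25 (k = (-5 + 0)² = (-5)² = 25)
Z(g, B) = B + g
U = 24*√1646 (U = √948096 = 24*√1646 ≈ 973.70)
(Z(-8, k) + 3130525)/(U - 2472093) = ((25 - 8) + 3130525)/(24*√1646 - 2472093) = (17 + 3130525)/(-2472093 + 24*√1646) = 3130542/(-2472093 + 24*√1646)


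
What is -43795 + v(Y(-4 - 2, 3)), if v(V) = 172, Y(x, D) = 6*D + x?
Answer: -43623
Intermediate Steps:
Y(x, D) = x + 6*D
-43795 + v(Y(-4 - 2, 3)) = -43795 + 172 = -43623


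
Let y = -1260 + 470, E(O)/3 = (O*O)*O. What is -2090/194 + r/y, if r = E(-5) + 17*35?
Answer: -84689/7663 ≈ -11.052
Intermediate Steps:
E(O) = 3*O³ (E(O) = 3*((O*O)*O) = 3*(O²*O) = 3*O³)
y = -790
r = 220 (r = 3*(-5)³ + 17*35 = 3*(-125) + 595 = -375 + 595 = 220)
-2090/194 + r/y = -2090/194 + 220/(-790) = -2090*1/194 + 220*(-1/790) = -1045/97 - 22/79 = -84689/7663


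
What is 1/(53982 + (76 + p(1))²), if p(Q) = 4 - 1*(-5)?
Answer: 1/61207 ≈ 1.6338e-5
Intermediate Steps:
p(Q) = 9 (p(Q) = 4 + 5 = 9)
1/(53982 + (76 + p(1))²) = 1/(53982 + (76 + 9)²) = 1/(53982 + 85²) = 1/(53982 + 7225) = 1/61207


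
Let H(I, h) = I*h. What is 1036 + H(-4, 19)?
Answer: 960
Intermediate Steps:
1036 + H(-4, 19) = 1036 - 4*19 = 1036 - 76 = 960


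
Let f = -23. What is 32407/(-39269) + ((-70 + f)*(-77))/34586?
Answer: -839623193/1358157634 ≈ -0.61821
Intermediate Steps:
32407/(-39269) + ((-70 + f)*(-77))/34586 = 32407/(-39269) + ((-70 - 23)*(-77))/34586 = 32407*(-1/39269) - 93*(-77)*(1/34586) = -32407/39269 + 7161*(1/34586) = -32407/39269 + 7161/34586 = -839623193/1358157634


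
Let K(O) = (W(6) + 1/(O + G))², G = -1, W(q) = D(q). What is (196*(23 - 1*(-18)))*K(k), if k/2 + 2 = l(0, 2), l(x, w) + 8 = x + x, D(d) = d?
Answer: 2562500/9 ≈ 2.8472e+5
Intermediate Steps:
W(q) = q
l(x, w) = -8 + 2*x (l(x, w) = -8 + (x + x) = -8 + 2*x)
k = -20 (k = -4 + 2*(-8 + 2*0) = -4 + 2*(-8 + 0) = -4 + 2*(-8) = -4 - 16 = -20)
K(O) = (6 + 1/(-1 + O))² (K(O) = (6 + 1/(O - 1))² = (6 + 1/(-1 + O))²)
(196*(23 - 1*(-18)))*K(k) = (196*(23 - 1*(-18)))*((-5 + 6*(-20))²/(-1 - 20)²) = (196*(23 + 18))*((-5 - 120)²/(-21)²) = (196*41)*((1/441)*(-125)²) = 8036*((1/441)*15625) = 8036*(15625/441) = 2562500/9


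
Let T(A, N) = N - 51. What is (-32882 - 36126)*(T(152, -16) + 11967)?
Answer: -821195200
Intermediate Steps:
T(A, N) = -51 + N
(-32882 - 36126)*(T(152, -16) + 11967) = (-32882 - 36126)*((-51 - 16) + 11967) = -69008*(-67 + 11967) = -69008*11900 = -821195200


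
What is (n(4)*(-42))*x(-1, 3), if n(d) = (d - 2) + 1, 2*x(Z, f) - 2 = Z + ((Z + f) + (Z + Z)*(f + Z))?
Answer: 63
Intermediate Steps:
x(Z, f) = 1 + Z + f/2 + Z*(Z + f) (x(Z, f) = 1 + (Z + ((Z + f) + (Z + Z)*(f + Z)))/2 = 1 + (Z + ((Z + f) + (2*Z)*(Z + f)))/2 = 1 + (Z + ((Z + f) + 2*Z*(Z + f)))/2 = 1 + (Z + (Z + f + 2*Z*(Z + f)))/2 = 1 + (f + 2*Z + 2*Z*(Z + f))/2 = 1 + (Z + f/2 + Z*(Z + f)) = 1 + Z + f/2 + Z*(Z + f))
n(d) = -1 + d (n(d) = (-2 + d) + 1 = -1 + d)
(n(4)*(-42))*x(-1, 3) = ((-1 + 4)*(-42))*(1 - 1 + (-1)² + (½)*3 - 1*3) = (3*(-42))*(1 - 1 + 1 + 3/2 - 3) = -126*(-½) = 63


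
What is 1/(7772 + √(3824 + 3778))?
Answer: 3886/30198191 - √7602/60396382 ≈ 0.00012724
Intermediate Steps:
1/(7772 + √(3824 + 3778)) = 1/(7772 + √7602)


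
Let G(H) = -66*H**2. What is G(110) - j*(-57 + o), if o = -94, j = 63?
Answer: -789087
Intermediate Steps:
G(110) - j*(-57 + o) = -66*110**2 - 63*(-57 - 94) = -66*12100 - 63*(-151) = -798600 - 1*(-9513) = -798600 + 9513 = -789087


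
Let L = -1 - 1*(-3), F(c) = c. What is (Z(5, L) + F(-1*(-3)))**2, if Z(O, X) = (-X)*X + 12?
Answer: 121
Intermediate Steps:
L = 2 (L = -1 + 3 = 2)
Z(O, X) = 12 - X**2 (Z(O, X) = -X**2 + 12 = 12 - X**2)
(Z(5, L) + F(-1*(-3)))**2 = ((12 - 1*2**2) - 1*(-3))**2 = ((12 - 1*4) + 3)**2 = ((12 - 4) + 3)**2 = (8 + 3)**2 = 11**2 = 121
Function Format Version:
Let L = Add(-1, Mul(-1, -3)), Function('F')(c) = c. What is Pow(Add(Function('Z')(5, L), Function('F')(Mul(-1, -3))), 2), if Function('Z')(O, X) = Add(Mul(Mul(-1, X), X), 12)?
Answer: 121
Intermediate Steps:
L = 2 (L = Add(-1, 3) = 2)
Function('Z')(O, X) = Add(12, Mul(-1, Pow(X, 2))) (Function('Z')(O, X) = Add(Mul(-1, Pow(X, 2)), 12) = Add(12, Mul(-1, Pow(X, 2))))
Pow(Add(Function('Z')(5, L), Function('F')(Mul(-1, -3))), 2) = Pow(Add(Add(12, Mul(-1, Pow(2, 2))), Mul(-1, -3)), 2) = Pow(Add(Add(12, Mul(-1, 4)), 3), 2) = Pow(Add(Add(12, -4), 3), 2) = Pow(Add(8, 3), 2) = Pow(11, 2) = 121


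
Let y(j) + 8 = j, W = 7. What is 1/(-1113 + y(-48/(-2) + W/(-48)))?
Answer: -48/52663 ≈ -0.00091146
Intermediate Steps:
y(j) = -8 + j
1/(-1113 + y(-48/(-2) + W/(-48))) = 1/(-1113 + (-8 + (-48/(-2) + 7/(-48)))) = 1/(-1113 + (-8 + (-48*(-½) + 7*(-1/48)))) = 1/(-1113 + (-8 + (24 - 7/48))) = 1/(-1113 + (-8 + 1145/48)) = 1/(-1113 + 761/48) = 1/(-52663/48) = -48/52663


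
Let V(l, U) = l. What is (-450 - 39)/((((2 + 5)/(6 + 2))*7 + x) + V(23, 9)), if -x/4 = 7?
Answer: -1304/3 ≈ -434.67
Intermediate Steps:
x = -28 (x = -4*7 = -28)
(-450 - 39)/((((2 + 5)/(6 + 2))*7 + x) + V(23, 9)) = (-450 - 39)/((((2 + 5)/(6 + 2))*7 - 28) + 23) = -489/(((7/8)*7 - 28) + 23) = -489/((49/8 - 28) + 23) = -489/(-175/8 + 23) = -489/9/8 = -489*8/9 = -1304/3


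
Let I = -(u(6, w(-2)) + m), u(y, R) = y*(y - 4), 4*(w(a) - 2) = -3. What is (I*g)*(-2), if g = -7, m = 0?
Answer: -168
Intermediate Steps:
w(a) = 5/4 (w(a) = 2 + (¼)*(-3) = 2 - ¾ = 5/4)
u(y, R) = y*(-4 + y)
I = -12 (I = -(6*(-4 + 6) + 0) = -(6*2 + 0) = -(12 + 0) = -1*12 = -12)
(I*g)*(-2) = -12*(-7)*(-2) = 84*(-2) = -168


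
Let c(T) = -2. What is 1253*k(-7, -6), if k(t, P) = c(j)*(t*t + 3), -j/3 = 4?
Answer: -130312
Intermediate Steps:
j = -12 (j = -3*4 = -12)
k(t, P) = -6 - 2*t**2 (k(t, P) = -2*(t*t + 3) = -2*(t**2 + 3) = -2*(3 + t**2) = -6 - 2*t**2)
1253*k(-7, -6) = 1253*(-6 - 2*(-7)**2) = 1253*(-6 - 2*49) = 1253*(-6 - 98) = 1253*(-104) = -130312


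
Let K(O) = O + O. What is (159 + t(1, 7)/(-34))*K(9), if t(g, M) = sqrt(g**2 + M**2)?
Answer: 2862 - 45*sqrt(2)/17 ≈ 2858.3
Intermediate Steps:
K(O) = 2*O
t(g, M) = sqrt(M**2 + g**2)
(159 + t(1, 7)/(-34))*K(9) = (159 + sqrt(7**2 + 1**2)/(-34))*(2*9) = (159 + sqrt(49 + 1)*(-1/34))*18 = (159 + sqrt(50)*(-1/34))*18 = (159 + (5*sqrt(2))*(-1/34))*18 = (159 - 5*sqrt(2)/34)*18 = 2862 - 45*sqrt(2)/17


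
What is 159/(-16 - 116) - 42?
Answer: -1901/44 ≈ -43.205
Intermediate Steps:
159/(-16 - 116) - 42 = 159/(-132) - 42 = 159*(-1/132) - 42 = -53/44 - 42 = -1901/44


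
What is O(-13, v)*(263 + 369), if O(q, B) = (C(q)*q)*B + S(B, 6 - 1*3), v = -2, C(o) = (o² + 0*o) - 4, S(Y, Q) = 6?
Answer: 2715072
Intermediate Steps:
C(o) = -4 + o² (C(o) = (o² + 0) - 4 = o² - 4 = -4 + o²)
O(q, B) = 6 + B*q*(-4 + q²) (O(q, B) = ((-4 + q²)*q)*B + 6 = (q*(-4 + q²))*B + 6 = B*q*(-4 + q²) + 6 = 6 + B*q*(-4 + q²))
O(-13, v)*(263 + 369) = (6 - 2*(-13)*(-4 + (-13)²))*(263 + 369) = (6 - 2*(-13)*(-4 + 169))*632 = (6 - 2*(-13)*165)*632 = (6 + 4290)*632 = 4296*632 = 2715072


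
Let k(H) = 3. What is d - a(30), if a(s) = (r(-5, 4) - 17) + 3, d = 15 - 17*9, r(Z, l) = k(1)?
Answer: -127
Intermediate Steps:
r(Z, l) = 3
d = -138 (d = 15 - 153 = -138)
a(s) = -11 (a(s) = (3 - 17) + 3 = -14 + 3 = -11)
d - a(30) = -138 - 1*(-11) = -138 + 11 = -127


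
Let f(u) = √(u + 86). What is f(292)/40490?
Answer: 3*√42/40490 ≈ 0.00048017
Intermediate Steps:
f(u) = √(86 + u)
f(292)/40490 = √(86 + 292)/40490 = √378*(1/40490) = (3*√42)*(1/40490) = 3*√42/40490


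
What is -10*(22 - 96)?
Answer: 740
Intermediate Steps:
-10*(22 - 96) = -10*(-74) = 740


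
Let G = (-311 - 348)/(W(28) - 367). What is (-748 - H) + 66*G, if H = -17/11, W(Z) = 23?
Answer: -1173075/1892 ≈ -620.02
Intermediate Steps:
H = -17/11 (H = -17*1/11 = -17/11 ≈ -1.5455)
G = 659/344 (G = (-311 - 348)/(23 - 367) = -659/(-344) = -659*(-1/344) = 659/344 ≈ 1.9157)
(-748 - H) + 66*G = (-748 - 1*(-17/11)) + 66*(659/344) = (-748 + 17/11) + 21747/172 = -8211/11 + 21747/172 = -1173075/1892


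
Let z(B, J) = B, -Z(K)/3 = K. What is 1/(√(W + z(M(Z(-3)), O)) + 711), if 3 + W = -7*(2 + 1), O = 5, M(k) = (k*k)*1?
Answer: 237/168488 - √57/505464 ≈ 0.0013917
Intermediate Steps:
Z(K) = -3*K
M(k) = k² (M(k) = k²*1 = k²)
W = -24 (W = -3 - 7*(2 + 1) = -3 - 7*3 = -3 - 21 = -24)
1/(√(W + z(M(Z(-3)), O)) + 711) = 1/(√(-24 + (-3*(-3))²) + 711) = 1/(√(-24 + 9²) + 711) = 1/(√(-24 + 81) + 711) = 1/(√57 + 711) = 1/(711 + √57)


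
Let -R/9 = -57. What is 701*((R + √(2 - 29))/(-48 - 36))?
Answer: -119871/28 - 701*I*√3/28 ≈ -4281.1 - 43.363*I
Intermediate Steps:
R = 513 (R = -9*(-57) = 513)
701*((R + √(2 - 29))/(-48 - 36)) = 701*((513 + √(2 - 29))/(-48 - 36)) = 701*((513 + √(-27))/(-84)) = 701*((513 + 3*I*√3)*(-1/84)) = 701*(-171/28 - I*√3/28) = -119871/28 - 701*I*√3/28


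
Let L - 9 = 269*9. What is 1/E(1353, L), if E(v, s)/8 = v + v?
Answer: 1/21648 ≈ 4.6194e-5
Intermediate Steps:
L = 2430 (L = 9 + 269*9 = 9 + 2421 = 2430)
E(v, s) = 16*v (E(v, s) = 8*(v + v) = 8*(2*v) = 16*v)
1/E(1353, L) = 1/(16*1353) = 1/21648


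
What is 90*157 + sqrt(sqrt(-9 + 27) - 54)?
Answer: 14130 + sqrt(-54 + 3*sqrt(2)) ≈ 14130.0 + 7.0539*I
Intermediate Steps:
90*157 + sqrt(sqrt(-9 + 27) - 54) = 14130 + sqrt(sqrt(18) - 54) = 14130 + sqrt(3*sqrt(2) - 54) = 14130 + sqrt(-54 + 3*sqrt(2))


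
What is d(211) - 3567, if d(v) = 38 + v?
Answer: -3318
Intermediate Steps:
d(211) - 3567 = (38 + 211) - 3567 = 249 - 3567 = -3318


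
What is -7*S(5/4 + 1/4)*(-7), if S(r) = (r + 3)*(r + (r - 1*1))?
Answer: 441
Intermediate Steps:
S(r) = (-1 + 2*r)*(3 + r) (S(r) = (3 + r)*(r + (r - 1)) = (3 + r)*(r + (-1 + r)) = (3 + r)*(-1 + 2*r) = (-1 + 2*r)*(3 + r))
-7*S(5/4 + 1/4)*(-7) = -7*(-3 + 2*(5/4 + 1/4)**2 + 5*(5/4 + 1/4))*(-7) = -7*(-3 + 2*(3/2)**2 + 5*(3/2))*(-7) = -7*(-3 + 2*(9/4) + 15/2)*(-7) = -7*(-3 + 9/2 + 15/2)*(-7) = -7*9*(-7) = -63*(-7) = 441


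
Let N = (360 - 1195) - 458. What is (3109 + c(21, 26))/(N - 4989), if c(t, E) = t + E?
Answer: -526/1047 ≈ -0.50239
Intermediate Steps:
N = -1293 (N = -835 - 458 = -1293)
c(t, E) = E + t
(3109 + c(21, 26))/(N - 4989) = (3109 + (26 + 21))/(-1293 - 4989) = (3109 + 47)/(-6282) = 3156*(-1/6282) = -526/1047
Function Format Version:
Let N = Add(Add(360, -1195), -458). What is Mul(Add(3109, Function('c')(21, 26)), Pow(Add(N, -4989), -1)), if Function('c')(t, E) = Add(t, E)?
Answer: Rational(-526, 1047) ≈ -0.50239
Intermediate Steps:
N = -1293 (N = Add(-835, -458) = -1293)
Function('c')(t, E) = Add(E, t)
Mul(Add(3109, Function('c')(21, 26)), Pow(Add(N, -4989), -1)) = Mul(Add(3109, Add(26, 21)), Pow(Add(-1293, -4989), -1)) = Mul(Add(3109, 47), Pow(-6282, -1)) = Mul(3156, Rational(-1, 6282)) = Rational(-526, 1047)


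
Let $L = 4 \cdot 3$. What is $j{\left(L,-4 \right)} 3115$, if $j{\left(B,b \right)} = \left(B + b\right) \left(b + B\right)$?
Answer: $199360$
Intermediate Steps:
$L = 12$
$j{\left(B,b \right)} = \left(B + b\right)^{2}$ ($j{\left(B,b \right)} = \left(B + b\right) \left(B + b\right) = \left(B + b\right)^{2}$)
$j{\left(L,-4 \right)} 3115 = \left(12 - 4\right)^{2} \cdot 3115 = 8^{2} \cdot 3115 = 64 \cdot 3115 = 199360$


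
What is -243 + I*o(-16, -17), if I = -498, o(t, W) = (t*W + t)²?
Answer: -32637171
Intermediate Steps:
o(t, W) = (t + W*t)² (o(t, W) = (W*t + t)² = (t + W*t)²)
-243 + I*o(-16, -17) = -243 - 498*(-16)²*(1 - 17)² = -243 - 127488*(-16)² = -243 - 127488*256 = -243 - 498*65536 = -243 - 32636928 = -32637171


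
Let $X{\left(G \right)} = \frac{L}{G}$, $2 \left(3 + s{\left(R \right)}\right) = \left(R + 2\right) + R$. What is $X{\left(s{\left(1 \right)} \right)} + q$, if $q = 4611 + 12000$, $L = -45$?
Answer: $16656$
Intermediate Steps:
$q = 16611$
$s{\left(R \right)} = -2 + R$ ($s{\left(R \right)} = -3 + \frac{\left(R + 2\right) + R}{2} = -3 + \frac{\left(2 + R\right) + R}{2} = -3 + \frac{2 + 2 R}{2} = -3 + \left(1 + R\right) = -2 + R$)
$X{\left(G \right)} = - \frac{45}{G}$
$X{\left(s{\left(1 \right)} \right)} + q = - \frac{45}{-2 + 1} + 16611 = - \frac{45}{-1} + 16611 = \left(-45\right) \left(-1\right) + 16611 = 45 + 16611 = 16656$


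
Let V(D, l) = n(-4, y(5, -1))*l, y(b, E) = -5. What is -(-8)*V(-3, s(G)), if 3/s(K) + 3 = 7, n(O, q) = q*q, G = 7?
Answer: 150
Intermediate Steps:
n(O, q) = q**2
s(K) = 3/4 (s(K) = 3/(-3 + 7) = 3/4)
V(D, l) = 25*l (V(D, l) = (-5)**2*l = 25*l)
-(-8)*V(-3, s(G)) = -(-8)*25*(3/4) = -(-8)*75/4 = -1*(-150) = 150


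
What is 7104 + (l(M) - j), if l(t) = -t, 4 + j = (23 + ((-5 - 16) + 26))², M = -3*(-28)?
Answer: 6240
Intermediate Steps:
M = 84
j = 780 (j = -4 + (23 + ((-5 - 16) + 26))² = -4 + (23 + (-21 + 26))² = -4 + (23 + 5)² = -4 + 28² = -4 + 784 = 780)
7104 + (l(M) - j) = 7104 + (-1*84 - 1*780) = 7104 + (-84 - 780) = 7104 - 864 = 6240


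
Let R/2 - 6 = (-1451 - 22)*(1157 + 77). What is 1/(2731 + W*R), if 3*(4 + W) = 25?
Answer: -1/15750461 ≈ -6.3490e-8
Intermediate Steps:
W = 13/3 (W = -4 + (⅓)*25 = -4 + 25/3 = 13/3 ≈ 4.3333)
R = -3635352 (R = 12 + 2*((-1451 - 22)*(1157 + 77)) = 12 + 2*(-1473*1234) = 12 + 2*(-1817682) = 12 - 3635364 = -3635352)
1/(2731 + W*R) = 1/(2731 + (13/3)*(-3635352)) = 1/(2731 - 15753192) = 1/(-15750461) = -1/15750461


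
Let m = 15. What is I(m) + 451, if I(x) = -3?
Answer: 448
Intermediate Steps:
I(m) + 451 = -3 + 451 = 448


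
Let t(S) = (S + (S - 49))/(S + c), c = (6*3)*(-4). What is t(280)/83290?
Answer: 511/17324320 ≈ 2.9496e-5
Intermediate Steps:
c = -72 (c = 18*(-4) = -72)
t(S) = (-49 + 2*S)/(-72 + S) (t(S) = (S + (S - 49))/(S - 72) = (S + (-49 + S))/(-72 + S) = (-49 + 2*S)/(-72 + S))
t(280)/83290 = ((-49 + 2*280)/(-72 + 280))/83290 = ((-49 + 560)/208)*(1/83290) = ((1/208)*511)*(1/83290) = (511/208)*(1/83290) = 511/17324320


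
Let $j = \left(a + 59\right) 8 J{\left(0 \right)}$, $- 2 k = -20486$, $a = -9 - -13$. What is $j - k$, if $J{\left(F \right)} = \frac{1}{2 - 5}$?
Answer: $-10411$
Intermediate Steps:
$J{\left(F \right)} = - \frac{1}{3}$ ($J{\left(F \right)} = \frac{1}{-3} = - \frac{1}{3}$)
$a = 4$ ($a = -9 + 13 = 4$)
$k = 10243$ ($k = \left(- \frac{1}{2}\right) \left(-20486\right) = 10243$)
$j = -168$ ($j = \left(4 + 59\right) 8 \left(- \frac{1}{3}\right) = 63 \left(- \frac{8}{3}\right) = -168$)
$j - k = -168 - 10243 = -10411$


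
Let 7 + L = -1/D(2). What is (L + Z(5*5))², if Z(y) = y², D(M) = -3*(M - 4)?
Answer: 13741849/36 ≈ 3.8172e+5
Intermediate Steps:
D(M) = 12 - 3*M (D(M) = -3*(-4 + M) = 12 - 3*M)
L = -43/6 (L = -7 - 1/(12 - 3*2) = -7 - 1/(12 - 6) = -7 - 1/6 = -7 - 1*⅙ = -7 - ⅙ = -43/6 ≈ -7.1667)
(L + Z(5*5))² = (-43/6 + (5*5)²)² = (-43/6 + 25²)² = (-43/6 + 625)² = (3707/6)² = 13741849/36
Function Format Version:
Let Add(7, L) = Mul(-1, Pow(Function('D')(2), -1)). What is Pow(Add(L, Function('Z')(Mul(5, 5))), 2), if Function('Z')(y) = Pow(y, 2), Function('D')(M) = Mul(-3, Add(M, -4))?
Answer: Rational(13741849, 36) ≈ 3.8172e+5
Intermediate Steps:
Function('D')(M) = Add(12, Mul(-3, M)) (Function('D')(M) = Mul(-3, Add(-4, M)) = Add(12, Mul(-3, M)))
L = Rational(-43, 6) (L = Add(-7, Mul(-1, Pow(Add(12, Mul(-3, 2)), -1))) = Add(-7, Mul(-1, Pow(Add(12, -6), -1))) = Add(-7, Mul(-1, Pow(6, -1))) = Add(-7, Mul(-1, Rational(1, 6))) = Add(-7, Rational(-1, 6)) = Rational(-43, 6) ≈ -7.1667)
Pow(Add(L, Function('Z')(Mul(5, 5))), 2) = Pow(Add(Rational(-43, 6), Pow(Mul(5, 5), 2)), 2) = Pow(Add(Rational(-43, 6), Pow(25, 2)), 2) = Pow(Add(Rational(-43, 6), 625), 2) = Pow(Rational(3707, 6), 2) = Rational(13741849, 36)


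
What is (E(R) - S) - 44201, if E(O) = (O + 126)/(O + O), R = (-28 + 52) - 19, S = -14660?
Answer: -295279/10 ≈ -29528.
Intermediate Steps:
R = 5 (R = 24 - 19 = 5)
E(O) = (126 + O)/(2*O) (E(O) = (126 + O)/((2*O)) = (126 + O)*(1/(2*O)) = (126 + O)/(2*O))
(E(R) - S) - 44201 = ((½)*(126 + 5)/5 - 1*(-14660)) - 44201 = ((½)*(⅕)*131 + 14660) - 44201 = (131/10 + 14660) - 44201 = 146731/10 - 44201 = -295279/10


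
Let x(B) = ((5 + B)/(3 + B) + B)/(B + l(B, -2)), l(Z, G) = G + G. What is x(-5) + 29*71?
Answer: 18536/9 ≈ 2059.6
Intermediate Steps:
l(Z, G) = 2*G
x(B) = (B + (5 + B)/(3 + B))/(-4 + B) (x(B) = ((5 + B)/(3 + B) + B)/(B + 2*(-2)) = ((5 + B)/(3 + B) + B)/(B - 4) = (B + (5 + B)/(3 + B))/(-4 + B))
x(-5) + 29*71 = (5 + (-5)**2 + 4*(-5))/(-12 + (-5)**2 - 1*(-5)) + 29*71 = (5 + 25 - 20)/(-12 + 25 + 5) + 2059 = 10/18 + 2059 = (1/18)*10 + 2059 = 5/9 + 2059 = 18536/9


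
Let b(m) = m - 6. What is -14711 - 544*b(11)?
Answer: -17431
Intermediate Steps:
b(m) = -6 + m
-14711 - 544*b(11) = -14711 - 544*(-6 + 11) = -14711 - 544*5 = -14711 - 1*2720 = -14711 - 2720 = -17431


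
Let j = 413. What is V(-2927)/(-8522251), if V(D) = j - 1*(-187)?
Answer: -600/8522251 ≈ -7.0404e-5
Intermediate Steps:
V(D) = 600 (V(D) = 413 - 1*(-187) = 413 + 187 = 600)
V(-2927)/(-8522251) = 600/(-8522251) = 600*(-1/8522251) = -600/8522251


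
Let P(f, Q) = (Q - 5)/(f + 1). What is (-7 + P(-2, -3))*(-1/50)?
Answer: -1/50 ≈ -0.020000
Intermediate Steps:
P(f, Q) = (-5 + Q)/(1 + f)
(-7 + P(-2, -3))*(-1/50) = (-7 + (-5 - 3)/(1 - 2))*(-1/50) = (-7 - 8/(-1))*(-1*1/50) = (-7 - 1*(-8))*(-1/50) = (-7 + 8)*(-1/50) = 1*(-1/50) = -1/50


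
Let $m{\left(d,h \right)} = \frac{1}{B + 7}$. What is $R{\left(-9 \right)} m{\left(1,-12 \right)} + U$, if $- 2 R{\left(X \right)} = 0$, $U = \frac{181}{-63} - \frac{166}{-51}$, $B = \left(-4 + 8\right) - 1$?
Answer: $\frac{409}{1071} \approx 0.38189$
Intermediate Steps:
$B = 3$ ($B = 4 - 1 = 3$)
$U = \frac{409}{1071}$ ($U = 181 \left(- \frac{1}{63}\right) - - \frac{166}{51} = - \frac{181}{63} + \frac{166}{51} = \frac{409}{1071} \approx 0.38189$)
$R{\left(X \right)} = 0$ ($R{\left(X \right)} = \left(- \frac{1}{2}\right) 0 = 0$)
$m{\left(d,h \right)} = \frac{1}{10}$ ($m{\left(d,h \right)} = \frac{1}{3 + 7} = \frac{1}{10}$)
$R{\left(-9 \right)} m{\left(1,-12 \right)} + U = 0 \cdot \frac{1}{10} + \frac{409}{1071} = 0 + \frac{409}{1071} = \frac{409}{1071}$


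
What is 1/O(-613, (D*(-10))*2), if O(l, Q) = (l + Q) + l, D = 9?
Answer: -1/1406 ≈ -0.00071124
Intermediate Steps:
O(l, Q) = Q + 2*l (O(l, Q) = (Q + l) + l = Q + 2*l)
1/O(-613, (D*(-10))*2) = 1/((9*(-10))*2 + 2*(-613)) = 1/(-90*2 - 1226) = 1/(-180 - 1226) = 1/(-1406) = -1/1406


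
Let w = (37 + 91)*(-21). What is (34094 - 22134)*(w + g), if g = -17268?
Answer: -238673760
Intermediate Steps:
w = -2688 (w = 128*(-21) = -2688)
(34094 - 22134)*(w + g) = (34094 - 22134)*(-2688 - 17268) = 11960*(-19956) = -238673760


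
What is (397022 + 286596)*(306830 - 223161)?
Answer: 57197634442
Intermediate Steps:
(397022 + 286596)*(306830 - 223161) = 683618*83669 = 57197634442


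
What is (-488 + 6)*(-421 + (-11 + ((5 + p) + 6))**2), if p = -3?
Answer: 198584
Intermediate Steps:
(-488 + 6)*(-421 + (-11 + ((5 + p) + 6))**2) = (-488 + 6)*(-421 + (-11 + ((5 - 3) + 6))**2) = -482*(-421 + (-11 + (2 + 6))**2) = -482*(-421 + (-11 + 8)**2) = -482*(-421 + (-3)**2) = -482*(-421 + 9) = -482*(-412) = 198584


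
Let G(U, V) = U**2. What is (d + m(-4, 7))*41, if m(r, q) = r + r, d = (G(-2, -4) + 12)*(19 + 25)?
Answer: 28536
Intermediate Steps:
d = 704 (d = ((-2)**2 + 12)*(19 + 25) = (4 + 12)*44 = 16*44 = 704)
m(r, q) = 2*r
(d + m(-4, 7))*41 = (704 + 2*(-4))*41 = (704 - 8)*41 = 696*41 = 28536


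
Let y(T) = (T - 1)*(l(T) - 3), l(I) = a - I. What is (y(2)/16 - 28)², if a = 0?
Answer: 205209/256 ≈ 801.60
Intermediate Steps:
l(I) = -I (l(I) = 0 - I = -I)
y(T) = (-1 + T)*(-3 - T) (y(T) = (T - 1)*(-T - 3) = (-1 + T)*(-3 - T))
(y(2)/16 - 28)² = ((3 - 1*2² - 2*2)/16 - 28)² = ((3 - 1*4 - 4)*(1/16) - 28)² = ((3 - 4 - 4)*(1/16) - 28)² = (-5*1/16 - 28)² = (-5/16 - 28)² = (-453/16)² = 205209/256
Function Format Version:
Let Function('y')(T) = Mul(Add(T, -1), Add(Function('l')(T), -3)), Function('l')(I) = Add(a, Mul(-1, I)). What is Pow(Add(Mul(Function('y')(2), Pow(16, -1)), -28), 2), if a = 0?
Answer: Rational(205209, 256) ≈ 801.60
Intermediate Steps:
Function('l')(I) = Mul(-1, I) (Function('l')(I) = Add(0, Mul(-1, I)) = Mul(-1, I))
Function('y')(T) = Mul(Add(-1, T), Add(-3, Mul(-1, T))) (Function('y')(T) = Mul(Add(T, -1), Add(Mul(-1, T), -3)) = Mul(Add(-1, T), Add(-3, Mul(-1, T))))
Pow(Add(Mul(Function('y')(2), Pow(16, -1)), -28), 2) = Pow(Add(Mul(Add(3, Mul(-1, Pow(2, 2)), Mul(-2, 2)), Pow(16, -1)), -28), 2) = Pow(Add(Mul(Add(3, Mul(-1, 4), -4), Rational(1, 16)), -28), 2) = Pow(Add(Mul(Add(3, -4, -4), Rational(1, 16)), -28), 2) = Pow(Add(Mul(-5, Rational(1, 16)), -28), 2) = Pow(Add(Rational(-5, 16), -28), 2) = Pow(Rational(-453, 16), 2) = Rational(205209, 256)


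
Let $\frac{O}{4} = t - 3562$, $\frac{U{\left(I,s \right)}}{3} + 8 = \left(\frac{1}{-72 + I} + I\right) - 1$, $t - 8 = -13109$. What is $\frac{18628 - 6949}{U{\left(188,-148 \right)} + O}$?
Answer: $- \frac{1354764}{7669337} \approx -0.17665$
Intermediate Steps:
$t = -13101$ ($t = 8 - 13109 = -13101$)
$U{\left(I,s \right)} = -27 + 3 I + \frac{3}{-72 + I}$ ($U{\left(I,s \right)} = -24 + 3 \left(\left(\frac{1}{-72 + I} + I\right) - 1\right) = -24 + 3 \left(\left(I + \frac{1}{-72 + I}\right) - 1\right) = -24 + 3 \left(-1 + I + \frac{1}{-72 + I}\right) = -24 + \left(-3 + 3 I + \frac{3}{-72 + I}\right) = -27 + 3 I + \frac{3}{-72 + I}$)
$O = -66652$ ($O = 4 \left(-13101 - 3562\right) = 4 \left(-16663\right) = -66652$)
$\frac{18628 - 6949}{U{\left(188,-148 \right)} + O} = \frac{18628 - 6949}{\frac{3 \left(649 + 188^{2} - 15228\right)}{-72 + 188} - 66652} = \frac{11679}{\frac{3 \left(649 + 35344 - 15228\right)}{116} - 66652} = \frac{11679}{3 \cdot \frac{1}{116} \cdot 20765 - 66652} = \frac{11679}{\frac{62295}{116} - 66652} = \frac{11679}{- \frac{7669337}{116}} = 11679 \left(- \frac{116}{7669337}\right) = - \frac{1354764}{7669337}$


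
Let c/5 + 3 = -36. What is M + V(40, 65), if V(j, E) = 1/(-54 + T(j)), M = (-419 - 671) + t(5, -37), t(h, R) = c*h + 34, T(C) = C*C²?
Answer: -129874325/63946 ≈ -2031.0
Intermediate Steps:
c = -195 (c = -15 + 5*(-36) = -15 - 180 = -195)
T(C) = C³
t(h, R) = 34 - 195*h (t(h, R) = -195*h + 34 = 34 - 195*h)
M = -2031 (M = (-419 - 671) + (34 - 195*5) = -1090 + (34 - 975) = -1090 - 941 = -2031)
V(j, E) = 1/(-54 + j³)
M + V(40, 65) = -2031 + 1/(-54 + 40³) = -2031 + 1/(-54 + 64000) = -2031 + 1/63946 = -129874325/63946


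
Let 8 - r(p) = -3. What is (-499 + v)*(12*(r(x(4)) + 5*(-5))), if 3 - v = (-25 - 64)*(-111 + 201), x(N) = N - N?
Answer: -1262352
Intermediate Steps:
x(N) = 0
r(p) = 11 (r(p) = 8 - 1*(-3) = 8 + 3 = 11)
v = 8013 (v = 3 - (-25 - 64)*(-111 + 201) = 3 - (-89)*90 = 3 - 1*(-8010) = 3 + 8010 = 8013)
(-499 + v)*(12*(r(x(4)) + 5*(-5))) = (-499 + 8013)*(12*(11 + 5*(-5))) = 7514*(12*(11 - 25)) = 7514*(12*(-14)) = 7514*(-168) = -1262352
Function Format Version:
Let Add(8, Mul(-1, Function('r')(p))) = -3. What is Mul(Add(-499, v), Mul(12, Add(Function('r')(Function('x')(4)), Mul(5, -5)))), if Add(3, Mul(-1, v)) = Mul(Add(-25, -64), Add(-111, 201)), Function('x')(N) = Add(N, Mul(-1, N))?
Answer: -1262352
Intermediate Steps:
Function('x')(N) = 0
Function('r')(p) = 11 (Function('r')(p) = Add(8, Mul(-1, -3)) = Add(8, 3) = 11)
v = 8013 (v = Add(3, Mul(-1, Mul(Add(-25, -64), Add(-111, 201)))) = Add(3, Mul(-1, Mul(-89, 90))) = Add(3, Mul(-1, -8010)) = Add(3, 8010) = 8013)
Mul(Add(-499, v), Mul(12, Add(Function('r')(Function('x')(4)), Mul(5, -5)))) = Mul(Add(-499, 8013), Mul(12, Add(11, Mul(5, -5)))) = Mul(7514, Mul(12, Add(11, -25))) = Mul(7514, Mul(12, -14)) = Mul(7514, -168) = -1262352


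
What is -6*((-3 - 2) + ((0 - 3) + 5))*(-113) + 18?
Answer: -2016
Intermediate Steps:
-6*((-3 - 2) + ((0 - 3) + 5))*(-113) + 18 = -6*(-5 + (-3 + 5))*(-113) + 18 = -6*(-5 + 2)*(-113) + 18 = -6*(-3)*(-113) + 18 = 18*(-113) + 18 = -2034 + 18 = -2016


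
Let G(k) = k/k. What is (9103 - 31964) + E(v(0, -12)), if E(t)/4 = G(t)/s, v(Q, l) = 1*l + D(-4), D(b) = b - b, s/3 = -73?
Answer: -5006563/219 ≈ -22861.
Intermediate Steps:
s = -219 (s = 3*(-73) = -219)
G(k) = 1
D(b) = 0
v(Q, l) = l (v(Q, l) = 1*l + 0 = l + 0 = l)
E(t) = -4/219 (E(t) = 4*(1/(-219)) = 4*(1*(-1/219)) = 4*(-1/219) = -4/219)
(9103 - 31964) + E(v(0, -12)) = (9103 - 31964) - 4/219 = -22861 - 4/219 = -5006563/219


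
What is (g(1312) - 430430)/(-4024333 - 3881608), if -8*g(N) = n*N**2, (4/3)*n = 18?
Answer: 3335198/7905941 ≈ 0.42186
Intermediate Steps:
n = 27/2 (n = (3/4)*18 = 27/2 ≈ 13.500)
g(N) = -27*N**2/16
(g(1312) - 430430)/(-4024333 - 3881608) = (-27/16*1312**2 - 430430)/(-4024333 - 3881608) = (-27/16*1721344 - 430430)/(-7905941) = (-2904768 - 430430)*(-1/7905941) = -3335198*(-1/7905941) = 3335198/7905941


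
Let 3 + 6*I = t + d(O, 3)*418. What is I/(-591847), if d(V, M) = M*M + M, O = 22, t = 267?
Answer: -880/591847 ≈ -0.0014869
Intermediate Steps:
d(V, M) = M + M² (d(V, M) = M² + M = M + M²)
I = 880 (I = -½ + (267 + (3*(1 + 3))*418)/6 = -½ + (267 + (3*4)*418)/6 = -½ + (267 + 12*418)/6 = -½ + (267 + 5016)/6 = -½ + (⅙)*5283 = -½ + 1761/2 = 880)
I/(-591847) = 880/(-591847) = 880*(-1/591847) = -880/591847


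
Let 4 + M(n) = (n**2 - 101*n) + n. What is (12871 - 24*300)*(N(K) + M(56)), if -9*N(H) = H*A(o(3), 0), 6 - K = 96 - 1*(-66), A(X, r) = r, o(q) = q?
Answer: -13996028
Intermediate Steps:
K = -156 (K = 6 - (96 - 1*(-66)) = 6 - (96 + 66) = 6 - 1*162 = 6 - 162 = -156)
N(H) = 0 (N(H) = -H*0/9 = -1/9*0 = 0)
M(n) = -4 + n**2 - 100*n (M(n) = -4 + ((n**2 - 101*n) + n) = -4 + (n**2 - 100*n) = -4 + n**2 - 100*n)
(12871 - 24*300)*(N(K) + M(56)) = (12871 - 24*300)*(0 + (-4 + 56**2 - 100*56)) = (12871 - 7200)*(0 + (-4 + 3136 - 5600)) = 5671*(0 - 2468) = 5671*(-2468) = -13996028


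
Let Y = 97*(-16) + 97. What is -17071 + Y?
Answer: -18526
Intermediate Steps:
Y = -1455 (Y = -1552 + 97 = -1455)
-17071 + Y = -17071 - 1455 = -18526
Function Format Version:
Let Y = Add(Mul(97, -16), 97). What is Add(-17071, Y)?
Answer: -18526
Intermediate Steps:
Y = -1455 (Y = Add(-1552, 97) = -1455)
Add(-17071, Y) = Add(-17071, -1455) = -18526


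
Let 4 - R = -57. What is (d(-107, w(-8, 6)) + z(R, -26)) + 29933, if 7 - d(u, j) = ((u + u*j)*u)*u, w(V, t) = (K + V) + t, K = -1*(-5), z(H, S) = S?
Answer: 4930086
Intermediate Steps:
R = 61 (R = 4 - 1*(-57) = 4 + 57 = 61)
K = 5
w(V, t) = 5 + V + t (w(V, t) = (5 + V) + t = 5 + V + t)
d(u, j) = 7 - u²*(u + j*u) (d(u, j) = 7 - (u + u*j)*u*u = 7 - (u + j*u)*u*u = 7 - u*(u + j*u)*u = 7 - u²*(u + j*u))
(d(-107, w(-8, 6)) + z(R, -26)) + 29933 = ((7 - 1*(-107)³ - 1*(5 - 8 + 6)*(-107)³) - 26) + 29933 = ((7 - 1*(-1225043) - 1*3*(-1225043)) - 26) + 29933 = ((7 + 1225043 + 3675129) - 26) + 29933 = (4900179 - 26) + 29933 = 4900153 + 29933 = 4930086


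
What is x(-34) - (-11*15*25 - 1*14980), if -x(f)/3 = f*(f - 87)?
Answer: 6763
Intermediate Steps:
x(f) = -3*f*(-87 + f) (x(f) = -3*f*(f - 87) = -3*f*(-87 + f))
x(-34) - (-11*15*25 - 1*14980) = 3*(-34)*(87 - 1*(-34)) - (-11*15*25 - 1*14980) = 3*(-34)*(87 + 34) - (-165*25 - 14980) = 3*(-34)*121 - (-4125 - 14980) = -12342 - 1*(-19105) = -12342 + 19105 = 6763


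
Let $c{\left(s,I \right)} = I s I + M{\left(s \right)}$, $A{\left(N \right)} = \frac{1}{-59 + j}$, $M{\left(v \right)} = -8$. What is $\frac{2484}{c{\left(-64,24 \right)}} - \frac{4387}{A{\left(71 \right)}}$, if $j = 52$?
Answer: $\frac{283074941}{9218} \approx 30709.0$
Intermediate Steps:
$A{\left(N \right)} = - \frac{1}{7}$ ($A{\left(N \right)} = \frac{1}{-59 + 52} = \frac{1}{-7} = - \frac{1}{7}$)
$c{\left(s,I \right)} = -8 + s I^{2}$ ($c{\left(s,I \right)} = I s I - 8 = s I^{2} - 8 = -8 + s I^{2}$)
$\frac{2484}{c{\left(-64,24 \right)}} - \frac{4387}{A{\left(71 \right)}} = \frac{2484}{-8 - 64 \cdot 24^{2}} - \frac{4387}{- \frac{1}{7}} = \frac{2484}{-8 - 36864} - -30709 = \frac{2484}{-8 - 36864} + 30709 = \frac{2484}{-36872} + 30709 = 2484 \left(- \frac{1}{36872}\right) + 30709 = - \frac{621}{9218} + 30709 = \frac{283074941}{9218}$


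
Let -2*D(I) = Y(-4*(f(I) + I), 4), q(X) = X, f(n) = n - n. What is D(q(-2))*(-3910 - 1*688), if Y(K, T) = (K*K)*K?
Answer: 1177088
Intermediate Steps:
f(n) = 0
Y(K, T) = K³ (Y(K, T) = K²*K = K³)
D(I) = 32*I³ (D(I) = -(-64*(0 + I)³)/2 = -(-64*I³)/2 = -(-32)*I³ = 32*I³)
D(q(-2))*(-3910 - 1*688) = (32*(-2)³)*(-3910 - 1*688) = (32*(-8))*(-3910 - 688) = -256*(-4598) = 1177088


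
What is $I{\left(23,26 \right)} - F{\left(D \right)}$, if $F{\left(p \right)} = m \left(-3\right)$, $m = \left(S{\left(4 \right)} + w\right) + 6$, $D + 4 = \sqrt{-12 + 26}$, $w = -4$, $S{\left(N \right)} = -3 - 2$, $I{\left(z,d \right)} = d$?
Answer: $17$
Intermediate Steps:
$S{\left(N \right)} = -5$ ($S{\left(N \right)} = -3 - 2 = -5$)
$D = -4 + \sqrt{14}$ ($D = -4 + \sqrt{-12 + 26} = -4 + \sqrt{14} \approx -0.25834$)
$m = -3$ ($m = \left(-5 - 4\right) + 6 = -9 + 6 = -3$)
$F{\left(p \right)} = 9$ ($F{\left(p \right)} = \left(-3\right) \left(-3\right) = 9$)
$I{\left(23,26 \right)} - F{\left(D \right)} = 26 - 9 = 17$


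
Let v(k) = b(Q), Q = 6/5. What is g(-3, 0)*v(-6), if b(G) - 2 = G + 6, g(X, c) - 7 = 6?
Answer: 598/5 ≈ 119.60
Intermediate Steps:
g(X, c) = 13 (g(X, c) = 7 + 6 = 13)
Q = 6/5 (Q = 6*(⅕) = 6/5 ≈ 1.2000)
b(G) = 8 + G (b(G) = 2 + (G + 6) = 2 + (6 + G) = 8 + G)
v(k) = 46/5 (v(k) = 8 + 6/5 = 46/5)
g(-3, 0)*v(-6) = 13*(46/5) = 598/5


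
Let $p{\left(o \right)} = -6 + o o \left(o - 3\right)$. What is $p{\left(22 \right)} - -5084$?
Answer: $14274$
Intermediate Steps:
$p{\left(o \right)} = -6 + o^{2} \left(-3 + o\right)$ ($p{\left(o \right)} = -6 + o o \left(-3 + o\right) = -6 + o^{2} \left(-3 + o\right)$)
$p{\left(22 \right)} - -5084 = \left(-6 + 22^{3} - 3 \cdot 22^{2}\right) - -5084 = \left(-6 + 10648 - 1452\right) + 5084 = 9190 + 5084 = 14274$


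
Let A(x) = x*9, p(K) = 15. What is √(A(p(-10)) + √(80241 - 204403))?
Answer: √(135 + I*√124162) ≈ 16.005 + 11.008*I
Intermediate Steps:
A(x) = 9*x
√(A(p(-10)) + √(80241 - 204403)) = √(9*15 + √(80241 - 204403)) = √(135 + √(-124162)) = √(135 + I*√124162)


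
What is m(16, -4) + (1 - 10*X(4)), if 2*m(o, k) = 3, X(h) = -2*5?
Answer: 205/2 ≈ 102.50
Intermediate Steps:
X(h) = -10
m(o, k) = 3/2 (m(o, k) = (½)*3 = 3/2)
m(16, -4) + (1 - 10*X(4)) = 3/2 + (1 - 10*(-10)) = 3/2 + (1 + 100) = 3/2 + 101 = 205/2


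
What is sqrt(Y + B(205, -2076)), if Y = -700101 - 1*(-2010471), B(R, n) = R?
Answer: 5*sqrt(52423) ≈ 1144.8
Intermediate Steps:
Y = 1310370 (Y = -700101 + 2010471 = 1310370)
sqrt(Y + B(205, -2076)) = sqrt(1310370 + 205) = sqrt(1310575) = 5*sqrt(52423)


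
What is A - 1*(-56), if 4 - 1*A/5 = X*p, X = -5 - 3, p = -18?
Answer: -644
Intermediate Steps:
X = -8
A = -700 (A = 20 - (-40)*(-18) = 20 - 5*144 = 20 - 720 = -700)
A - 1*(-56) = -700 - 1*(-56) = -700 + 56 = -644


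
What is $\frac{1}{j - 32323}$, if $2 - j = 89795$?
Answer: $- \frac{1}{122116} \approx -8.1889 \cdot 10^{-6}$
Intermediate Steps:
$j = -89793$ ($j = 2 - 89795 = -89793$)
$\frac{1}{j - 32323} = \frac{1}{-89793 - 32323} = \frac{1}{-122116} = - \frac{1}{122116}$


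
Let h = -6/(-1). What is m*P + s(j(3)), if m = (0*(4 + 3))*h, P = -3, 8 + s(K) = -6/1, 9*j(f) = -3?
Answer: -14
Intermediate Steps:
j(f) = -1/3 (j(f) = (1/9)*(-3) = -1/3)
s(K) = -14 (s(K) = -8 - 6/1 = -8 - 6*1 = -8 - 6 = -14)
h = 6 (h = -6*(-1) = 6)
m = 0 (m = (0*(4 + 3))*6 = (0*7)*6 = 0*6 = 0)
m*P + s(j(3)) = 0*(-3) - 14 = 0 - 14 = -14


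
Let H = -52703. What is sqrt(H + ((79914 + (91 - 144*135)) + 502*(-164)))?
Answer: 3*I*sqrt(8274) ≈ 272.88*I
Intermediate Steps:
sqrt(H + ((79914 + (91 - 144*135)) + 502*(-164))) = sqrt(-52703 + ((79914 + (91 - 144*135)) + 502*(-164))) = sqrt(-52703 + ((79914 + (91 - 19440)) - 82328)) = sqrt(-52703 + ((79914 - 19349) - 82328)) = sqrt(-52703 + (60565 - 82328)) = sqrt(-52703 - 21763) = sqrt(-74466) = 3*I*sqrt(8274)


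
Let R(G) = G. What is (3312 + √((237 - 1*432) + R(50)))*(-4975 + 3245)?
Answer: -5729760 - 1730*I*√145 ≈ -5.7298e+6 - 20832.0*I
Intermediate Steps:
(3312 + √((237 - 1*432) + R(50)))*(-4975 + 3245) = (3312 + √((237 - 1*432) + 50))*(-4975 + 3245) = (3312 + √((237 - 432) + 50))*(-1730) = (3312 + √(-195 + 50))*(-1730) = (3312 + √(-145))*(-1730) = (3312 + I*√145)*(-1730) = -5729760 - 1730*I*√145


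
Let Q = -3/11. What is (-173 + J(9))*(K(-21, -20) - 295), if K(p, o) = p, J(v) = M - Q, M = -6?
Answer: 621256/11 ≈ 56478.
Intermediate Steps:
Q = -3/11 (Q = -3*1/11 = -3/11 ≈ -0.27273)
J(v) = -63/11 (J(v) = -6 - 1*(-3/11) = -6 + 3/11 = -63/11)
(-173 + J(9))*(K(-21, -20) - 295) = (-173 - 63/11)*(-21 - 295) = -1966/11*(-316) = 621256/11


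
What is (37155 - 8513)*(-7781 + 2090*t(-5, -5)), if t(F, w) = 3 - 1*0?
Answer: -43278062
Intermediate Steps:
t(F, w) = 3 (t(F, w) = 3 + 0 = 3)
(37155 - 8513)*(-7781 + 2090*t(-5, -5)) = (37155 - 8513)*(-7781 + 2090*3) = 28642*(-7781 + 6270) = 28642*(-1511) = -43278062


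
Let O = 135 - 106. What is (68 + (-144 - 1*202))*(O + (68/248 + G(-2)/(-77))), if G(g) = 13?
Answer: -19313911/2387 ≈ -8091.3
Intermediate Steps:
O = 29
(68 + (-144 - 1*202))*(O + (68/248 + G(-2)/(-77))) = (68 + (-144 - 1*202))*(29 + (68/248 + 13/(-77))) = (68 + (-144 - 202))*(29 + (68*(1/248) + 13*(-1/77))) = (68 - 346)*(29 + (17/62 - 13/77)) = -278*(29 + 503/4774) = -278*138949/4774 = -19313911/2387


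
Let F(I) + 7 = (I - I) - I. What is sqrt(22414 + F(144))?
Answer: sqrt(22263) ≈ 149.21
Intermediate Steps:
F(I) = -7 - I (F(I) = -7 + ((I - I) - I) = -7 + (0 - I) = -7 - I)
sqrt(22414 + F(144)) = sqrt(22414 + (-7 - 1*144)) = sqrt(22414 + (-7 - 144)) = sqrt(22414 - 151) = sqrt(22263)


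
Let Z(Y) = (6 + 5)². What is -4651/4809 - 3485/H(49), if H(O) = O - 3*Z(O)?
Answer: 15298951/1510026 ≈ 10.132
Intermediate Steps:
Z(Y) = 121 (Z(Y) = 11² = 121)
H(O) = -363 + O (H(O) = O - 3*121 = O - 363 = -363 + O)
-4651/4809 - 3485/H(49) = -4651/4809 - 3485/(-363 + 49) = -4651*1/4809 - 3485/(-314) = -4651/4809 - 3485*(-1/314) = -4651/4809 + 3485/314 = 15298951/1510026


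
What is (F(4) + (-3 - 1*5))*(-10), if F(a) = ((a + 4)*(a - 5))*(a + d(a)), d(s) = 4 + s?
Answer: 1040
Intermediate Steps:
F(a) = (-5 + a)*(4 + a)*(4 + 2*a) (F(a) = ((a + 4)*(a - 5))*(a + (4 + a)) = ((4 + a)*(-5 + a))*(4 + 2*a) = ((-5 + a)*(4 + a))*(4 + 2*a) = (-5 + a)*(4 + a)*(4 + 2*a))
(F(4) + (-3 - 1*5))*(-10) = ((-80 - 44*4 + 2*4² + 2*4³) + (-3 - 1*5))*(-10) = ((-80 - 176 + 2*16 + 2*64) + (-3 - 5))*(-10) = ((-80 - 176 + 32 + 128) - 8)*(-10) = (-96 - 8)*(-10) = -104*(-10) = 1040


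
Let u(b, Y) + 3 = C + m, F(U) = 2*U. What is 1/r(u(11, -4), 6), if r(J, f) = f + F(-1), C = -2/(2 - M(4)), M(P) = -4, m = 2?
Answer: ¼ ≈ 0.25000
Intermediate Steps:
C = -⅓ (C = -2/(2 - 1*(-4)) = -2/(2 + 4) = -2/6 = -2*⅙ = -⅓ ≈ -0.33333)
u(b, Y) = -4/3 (u(b, Y) = -3 + (-⅓ + 2) = -3 + 5/3 = -4/3)
r(J, f) = -2 + f (r(J, f) = f + 2*(-1) = f - 2 = -2 + f)
1/r(u(11, -4), 6) = 1/(-2 + 6) = 1/4 = ¼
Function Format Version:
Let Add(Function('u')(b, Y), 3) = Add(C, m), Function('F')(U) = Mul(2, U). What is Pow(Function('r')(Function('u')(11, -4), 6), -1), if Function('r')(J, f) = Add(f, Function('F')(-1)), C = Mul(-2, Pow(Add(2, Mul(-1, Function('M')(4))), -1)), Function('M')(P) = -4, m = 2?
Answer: Rational(1, 4) ≈ 0.25000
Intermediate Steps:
C = Rational(-1, 3) (C = Mul(-2, Pow(Add(2, Mul(-1, -4)), -1)) = Mul(-2, Pow(Add(2, 4), -1)) = Mul(-2, Pow(6, -1)) = Mul(-2, Rational(1, 6)) = Rational(-1, 3) ≈ -0.33333)
Function('u')(b, Y) = Rational(-4, 3) (Function('u')(b, Y) = Add(-3, Add(Rational(-1, 3), 2)) = Add(-3, Rational(5, 3)) = Rational(-4, 3))
Function('r')(J, f) = Add(-2, f) (Function('r')(J, f) = Add(f, Mul(2, -1)) = Add(f, -2) = Add(-2, f))
Pow(Function('r')(Function('u')(11, -4), 6), -1) = Pow(Add(-2, 6), -1) = Pow(4, -1) = Rational(1, 4)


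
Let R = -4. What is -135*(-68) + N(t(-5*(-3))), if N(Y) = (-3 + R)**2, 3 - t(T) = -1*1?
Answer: 9229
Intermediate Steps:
t(T) = 4 (t(T) = 3 - (-1) = 3 - 1*(-1) = 3 + 1 = 4)
N(Y) = 49 (N(Y) = (-3 - 4)**2 = (-7)**2 = 49)
-135*(-68) + N(t(-5*(-3))) = -135*(-68) + 49 = 9180 + 49 = 9229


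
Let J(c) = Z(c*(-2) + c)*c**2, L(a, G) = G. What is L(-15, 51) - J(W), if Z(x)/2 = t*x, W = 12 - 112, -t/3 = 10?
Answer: 60000051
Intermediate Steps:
t = -30 (t = -3*10 = -30)
W = -100
Z(x) = -60*x (Z(x) = 2*(-30*x) = -60*x)
J(c) = 60*c**3 (J(c) = (-60*(c*(-2) + c))*c**2 = (-60*(-2*c + c))*c**2 = (-(-60)*c)*c**2 = (60*c)*c**2 = 60*c**3)
L(-15, 51) - J(W) = 51 - 60*(-100)**3 = 51 - 60*(-1000000) = 51 - 1*(-60000000) = 51 + 60000000 = 60000051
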